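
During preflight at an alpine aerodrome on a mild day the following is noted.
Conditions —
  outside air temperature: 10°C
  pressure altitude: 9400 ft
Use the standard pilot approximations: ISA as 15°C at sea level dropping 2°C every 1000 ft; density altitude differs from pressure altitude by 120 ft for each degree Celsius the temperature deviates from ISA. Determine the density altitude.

ISA temperature at 9400 ft = 15 − 2 × (9400/1000) = -3.8°C.
ISA deviation = 10 − (-3.8) = +13.8°C.
Density altitude = 9400 + 120 × (13.8) = 9400 + (+1656) = 11056 ft.

11056 ft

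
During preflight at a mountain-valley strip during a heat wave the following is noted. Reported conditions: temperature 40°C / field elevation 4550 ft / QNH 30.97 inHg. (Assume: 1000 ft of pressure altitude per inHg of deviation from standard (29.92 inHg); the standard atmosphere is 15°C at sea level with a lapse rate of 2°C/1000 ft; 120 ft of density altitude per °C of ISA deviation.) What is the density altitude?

Pressure altitude = 4550 + (29.92 − 30.97) × 1000 = 4550 + (-1050) = 3500 ft.
ISA temperature at 3500 ft = 15 − 2 × (3500/1000) = 8°C.
ISA deviation = 40 − 8 = +32°C.
Density altitude = 3500 + 120 × (32) = 7340 ft.

7340 ft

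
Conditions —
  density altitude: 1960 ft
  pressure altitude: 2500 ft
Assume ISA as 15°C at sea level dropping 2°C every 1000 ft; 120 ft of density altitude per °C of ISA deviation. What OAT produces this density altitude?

5.5°C

Density altitude − pressure altitude = 1960 − 2500 = -540 ft.
At 120 ft/°C that is an ISA deviation of -540/120 = -4.5°C.
ISA temperature at 2500 ft = 15 − 2 × (2500/1000) = 10°C.
OAT = ISA + deviation = 10 + (-4.5) = 5.5°C.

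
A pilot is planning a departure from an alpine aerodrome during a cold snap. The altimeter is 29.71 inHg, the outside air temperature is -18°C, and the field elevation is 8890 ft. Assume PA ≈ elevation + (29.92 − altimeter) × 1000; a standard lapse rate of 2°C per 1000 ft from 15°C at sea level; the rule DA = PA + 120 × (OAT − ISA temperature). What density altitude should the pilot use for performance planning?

Pressure altitude = 8890 + (29.92 − 29.71) × 1000 = 8890 + (+210) = 9100 ft.
ISA temperature at 9100 ft = 15 − 2 × (9100/1000) = -3.2°C.
ISA deviation = -18 − (-3.2) = -14.8°C.
Density altitude = 9100 + 120 × (-14.8) = 7324 ft.

7324 ft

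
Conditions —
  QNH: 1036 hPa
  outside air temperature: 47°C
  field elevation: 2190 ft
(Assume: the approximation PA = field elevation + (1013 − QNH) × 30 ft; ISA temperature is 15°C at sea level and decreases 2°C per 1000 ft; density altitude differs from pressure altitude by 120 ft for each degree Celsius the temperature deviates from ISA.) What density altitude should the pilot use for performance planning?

5700 ft

Pressure altitude = 2190 + (1013 − 1036) × 30 = 2190 + (-690) = 1500 ft.
ISA temperature at 1500 ft = 15 − 2 × (1500/1000) = 12°C.
ISA deviation = 47 − 12 = +35°C.
Density altitude = 1500 + 120 × (35) = 5700 ft.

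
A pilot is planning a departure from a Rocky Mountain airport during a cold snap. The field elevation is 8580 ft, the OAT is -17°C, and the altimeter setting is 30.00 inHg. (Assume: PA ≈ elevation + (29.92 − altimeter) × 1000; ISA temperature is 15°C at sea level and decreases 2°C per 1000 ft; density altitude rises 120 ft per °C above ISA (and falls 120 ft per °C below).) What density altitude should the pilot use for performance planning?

Pressure altitude = 8580 + (29.92 − 30.00) × 1000 = 8580 + (-80) = 8500 ft.
ISA temperature at 8500 ft = 15 − 2 × (8500/1000) = -2°C.
ISA deviation = -17 − (-2) = -15°C.
Density altitude = 8500 + 120 × (-15) = 6700 ft.

6700 ft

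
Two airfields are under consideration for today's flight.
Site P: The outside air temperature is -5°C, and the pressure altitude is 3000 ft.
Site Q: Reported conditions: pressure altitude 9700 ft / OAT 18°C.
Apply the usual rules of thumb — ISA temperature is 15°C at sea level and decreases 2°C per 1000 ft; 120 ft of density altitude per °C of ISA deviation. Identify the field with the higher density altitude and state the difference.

Site Q by 11068 ft

Site P: ISA temp = 9°C, deviation -14°C, DA = 3000 + 120 × (-14) = 1320 ft.
Site Q: ISA temp = -4.4°C, deviation +22.4°C, DA = 9700 + 120 × 22.4 = 12388 ft.
Site Q is higher by 12388 − 1320 = 11068 ft.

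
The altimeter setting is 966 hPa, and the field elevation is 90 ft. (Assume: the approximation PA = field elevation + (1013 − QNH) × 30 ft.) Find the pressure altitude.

1500 ft

Pressure correction = (1013 − 966) × 30 = +1410 ft.
Pressure altitude = 90 + (+1410) = 1500 ft.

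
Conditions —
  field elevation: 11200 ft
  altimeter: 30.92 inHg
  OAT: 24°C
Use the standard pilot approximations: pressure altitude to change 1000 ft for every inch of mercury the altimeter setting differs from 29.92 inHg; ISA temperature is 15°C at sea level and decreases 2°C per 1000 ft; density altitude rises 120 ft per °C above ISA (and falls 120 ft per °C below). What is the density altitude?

13728 ft

Pressure altitude = 11200 + (29.92 − 30.92) × 1000 = 11200 + (-1000) = 10200 ft.
ISA temperature at 10200 ft = 15 − 2 × (10200/1000) = -5.4°C.
ISA deviation = 24 − (-5.4) = +29.4°C.
Density altitude = 10200 + 120 × (29.4) = 13728 ft.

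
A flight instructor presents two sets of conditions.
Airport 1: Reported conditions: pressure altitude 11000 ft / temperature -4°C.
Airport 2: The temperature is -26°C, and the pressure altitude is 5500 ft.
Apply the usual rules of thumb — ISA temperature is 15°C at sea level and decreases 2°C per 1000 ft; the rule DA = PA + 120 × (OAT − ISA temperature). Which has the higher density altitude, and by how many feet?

Airport 1 by 9460 ft

Airport 1: ISA temp = -7°C, deviation +3°C, DA = 11000 + 120 × 3 = 11360 ft.
Airport 2: ISA temp = 4°C, deviation -30°C, DA = 5500 + 120 × (-30) = 1900 ft.
Airport 1 is higher by 11360 − 1900 = 9460 ft.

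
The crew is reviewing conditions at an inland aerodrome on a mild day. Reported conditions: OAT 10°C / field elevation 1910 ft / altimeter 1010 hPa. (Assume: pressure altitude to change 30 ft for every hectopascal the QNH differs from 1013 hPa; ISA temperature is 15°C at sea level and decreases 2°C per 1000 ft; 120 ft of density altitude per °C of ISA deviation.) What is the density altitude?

1880 ft

Pressure altitude = 1910 + (1013 − 1010) × 30 = 1910 + (+90) = 2000 ft.
ISA temperature at 2000 ft = 15 − 2 × (2000/1000) = 11°C.
ISA deviation = 10 − 11 = -1°C.
Density altitude = 2000 + 120 × (-1) = 1880 ft.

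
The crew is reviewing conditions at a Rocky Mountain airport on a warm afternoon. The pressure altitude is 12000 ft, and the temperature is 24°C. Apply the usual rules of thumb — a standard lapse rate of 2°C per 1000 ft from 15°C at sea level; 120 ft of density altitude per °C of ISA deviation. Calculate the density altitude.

15960 ft

ISA temperature at 12000 ft = 15 − 2 × (12000/1000) = -9°C.
ISA deviation = 24 − (-9) = +33°C.
Density altitude = 12000 + 120 × (33) = 12000 + (+3960) = 15960 ft.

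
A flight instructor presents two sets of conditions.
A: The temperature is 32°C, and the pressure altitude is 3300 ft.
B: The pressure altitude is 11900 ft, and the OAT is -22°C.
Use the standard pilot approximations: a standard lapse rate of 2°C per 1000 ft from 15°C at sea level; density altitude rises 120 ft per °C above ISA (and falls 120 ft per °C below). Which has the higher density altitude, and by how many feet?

A: ISA temp = 8.4°C, deviation +23.6°C, DA = 3300 + 120 × 23.6 = 6132 ft.
B: ISA temp = -8.8°C, deviation -13.2°C, DA = 11900 + 120 × (-13.2) = 10316 ft.
B is higher by 10316 − 6132 = 4184 ft.

B by 4184 ft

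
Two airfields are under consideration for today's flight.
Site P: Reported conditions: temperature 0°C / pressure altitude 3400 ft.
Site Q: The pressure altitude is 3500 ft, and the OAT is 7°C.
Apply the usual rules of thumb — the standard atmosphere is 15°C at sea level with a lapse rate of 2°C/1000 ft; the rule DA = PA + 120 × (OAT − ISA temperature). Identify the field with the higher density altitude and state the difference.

Site Q by 964 ft

Site P: ISA temp = 8.2°C, deviation -8.2°C, DA = 3400 + 120 × (-8.2) = 2416 ft.
Site Q: ISA temp = 8°C, deviation -1°C, DA = 3500 + 120 × (-1) = 3380 ft.
Site Q is higher by 3380 − 2416 = 964 ft.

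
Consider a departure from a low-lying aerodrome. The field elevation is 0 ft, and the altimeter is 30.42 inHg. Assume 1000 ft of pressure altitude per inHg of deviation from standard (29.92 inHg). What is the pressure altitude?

-500 ft

Pressure correction = (29.92 − 30.42) × 1000 = -500 ft.
Pressure altitude = 0 + (-500) = -500 ft.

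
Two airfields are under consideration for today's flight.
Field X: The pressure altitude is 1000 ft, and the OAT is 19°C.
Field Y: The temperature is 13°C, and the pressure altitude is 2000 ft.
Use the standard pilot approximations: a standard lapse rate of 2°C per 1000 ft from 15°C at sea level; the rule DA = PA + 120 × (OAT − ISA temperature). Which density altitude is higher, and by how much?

Field X: ISA temp = 13°C, deviation +6°C, DA = 1000 + 120 × 6 = 1720 ft.
Field Y: ISA temp = 11°C, deviation +2°C, DA = 2000 + 120 × 2 = 2240 ft.
Field Y is higher by 2240 − 1720 = 520 ft.

Field Y by 520 ft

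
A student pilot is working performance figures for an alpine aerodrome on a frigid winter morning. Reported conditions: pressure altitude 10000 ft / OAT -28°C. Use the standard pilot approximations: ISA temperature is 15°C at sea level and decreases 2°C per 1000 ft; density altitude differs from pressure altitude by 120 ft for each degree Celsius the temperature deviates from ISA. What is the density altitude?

7240 ft

ISA temperature at 10000 ft = 15 − 2 × (10000/1000) = -5°C.
ISA deviation = -28 − (-5) = -23°C.
Density altitude = 10000 + 120 × (-23) = 10000 + (-2760) = 7240 ft.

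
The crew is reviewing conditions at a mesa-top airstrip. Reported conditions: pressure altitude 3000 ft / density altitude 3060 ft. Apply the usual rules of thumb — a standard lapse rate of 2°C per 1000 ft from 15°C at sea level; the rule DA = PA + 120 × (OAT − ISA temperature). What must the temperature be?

Density altitude − pressure altitude = 3060 − 3000 = +60 ft.
At 120 ft/°C that is an ISA deviation of 60/120 = +0.5°C.
ISA temperature at 3000 ft = 15 − 2 × (3000/1000) = 9°C.
OAT = ISA + deviation = 9 + (+0.5) = 9.5°C.

9.5°C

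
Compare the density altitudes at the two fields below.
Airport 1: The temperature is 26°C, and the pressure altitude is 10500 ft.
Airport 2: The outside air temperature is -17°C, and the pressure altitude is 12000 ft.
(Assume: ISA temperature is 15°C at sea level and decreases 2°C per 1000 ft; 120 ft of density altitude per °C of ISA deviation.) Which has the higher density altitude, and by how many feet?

Airport 1: ISA temp = -6°C, deviation +32°C, DA = 10500 + 120 × 32 = 14340 ft.
Airport 2: ISA temp = -9°C, deviation -8°C, DA = 12000 + 120 × (-8) = 11040 ft.
Airport 1 is higher by 14340 − 11040 = 3300 ft.

Airport 1 by 3300 ft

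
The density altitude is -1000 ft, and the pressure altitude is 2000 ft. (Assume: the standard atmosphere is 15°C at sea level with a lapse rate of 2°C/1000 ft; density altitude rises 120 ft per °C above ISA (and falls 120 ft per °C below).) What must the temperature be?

Density altitude − pressure altitude = -1000 − 2000 = -3000 ft.
At 120 ft/°C that is an ISA deviation of -3000/120 = -25°C.
ISA temperature at 2000 ft = 15 − 2 × (2000/1000) = 11°C.
OAT = ISA + deviation = 11 + (-25) = -14°C.

-14°C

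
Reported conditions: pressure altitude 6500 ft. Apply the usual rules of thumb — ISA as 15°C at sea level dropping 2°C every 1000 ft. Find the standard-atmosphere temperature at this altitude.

2°C

ISA temperature = 15 − 2 × (6500/1000) = 15 − 13 = 2°C.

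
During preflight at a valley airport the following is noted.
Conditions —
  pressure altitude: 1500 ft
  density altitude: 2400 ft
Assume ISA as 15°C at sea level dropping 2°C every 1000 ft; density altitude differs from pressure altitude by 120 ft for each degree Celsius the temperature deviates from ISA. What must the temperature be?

Density altitude − pressure altitude = 2400 − 1500 = +900 ft.
At 120 ft/°C that is an ISA deviation of 900/120 = +7.5°C.
ISA temperature at 1500 ft = 15 − 2 × (1500/1000) = 12°C.
OAT = ISA + deviation = 12 + (+7.5) = 19.5°C.

19.5°C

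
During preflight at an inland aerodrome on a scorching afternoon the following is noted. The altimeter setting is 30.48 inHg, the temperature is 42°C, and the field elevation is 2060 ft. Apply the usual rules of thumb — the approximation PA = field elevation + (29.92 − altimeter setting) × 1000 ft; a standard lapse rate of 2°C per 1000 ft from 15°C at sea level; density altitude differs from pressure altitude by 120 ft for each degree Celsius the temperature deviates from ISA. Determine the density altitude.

5100 ft

Pressure altitude = 2060 + (29.92 − 30.48) × 1000 = 2060 + (-560) = 1500 ft.
ISA temperature at 1500 ft = 15 − 2 × (1500/1000) = 12°C.
ISA deviation = 42 − 12 = +30°C.
Density altitude = 1500 + 120 × (30) = 5100 ft.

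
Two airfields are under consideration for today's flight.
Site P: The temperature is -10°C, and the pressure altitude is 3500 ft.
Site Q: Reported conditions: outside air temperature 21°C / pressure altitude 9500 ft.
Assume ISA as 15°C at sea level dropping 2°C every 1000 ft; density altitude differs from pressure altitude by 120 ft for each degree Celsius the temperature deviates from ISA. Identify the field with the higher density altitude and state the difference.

Site P: ISA temp = 8°C, deviation -18°C, DA = 3500 + 120 × (-18) = 1340 ft.
Site Q: ISA temp = -4°C, deviation +25°C, DA = 9500 + 120 × 25 = 12500 ft.
Site Q is higher by 12500 − 1340 = 11160 ft.

Site Q by 11160 ft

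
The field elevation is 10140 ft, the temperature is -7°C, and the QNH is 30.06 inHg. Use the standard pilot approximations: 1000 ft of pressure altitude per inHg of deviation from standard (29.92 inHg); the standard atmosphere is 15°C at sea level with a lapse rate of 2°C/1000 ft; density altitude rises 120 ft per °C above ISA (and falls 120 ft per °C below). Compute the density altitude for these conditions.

9760 ft

Pressure altitude = 10140 + (29.92 − 30.06) × 1000 = 10140 + (-140) = 10000 ft.
ISA temperature at 10000 ft = 15 − 2 × (10000/1000) = -5°C.
ISA deviation = -7 − (-5) = -2°C.
Density altitude = 10000 + 120 × (-2) = 9760 ft.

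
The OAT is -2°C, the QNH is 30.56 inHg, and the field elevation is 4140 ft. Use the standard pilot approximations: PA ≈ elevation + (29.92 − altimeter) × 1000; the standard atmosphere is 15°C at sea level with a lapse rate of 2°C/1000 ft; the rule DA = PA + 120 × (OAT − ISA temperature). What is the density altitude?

Pressure altitude = 4140 + (29.92 − 30.56) × 1000 = 4140 + (-640) = 3500 ft.
ISA temperature at 3500 ft = 15 − 2 × (3500/1000) = 8°C.
ISA deviation = -2 − 8 = -10°C.
Density altitude = 3500 + 120 × (-10) = 2300 ft.

2300 ft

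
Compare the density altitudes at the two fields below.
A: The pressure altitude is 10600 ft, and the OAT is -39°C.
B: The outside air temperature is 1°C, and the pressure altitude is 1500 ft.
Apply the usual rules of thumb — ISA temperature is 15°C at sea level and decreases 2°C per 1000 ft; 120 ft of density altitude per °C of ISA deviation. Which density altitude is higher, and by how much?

A: ISA temp = -6.2°C, deviation -32.8°C, DA = 10600 + 120 × (-32.8) = 6664 ft.
B: ISA temp = 12°C, deviation -11°C, DA = 1500 + 120 × (-11) = 180 ft.
A is higher by 6664 − 180 = 6484 ft.

A by 6484 ft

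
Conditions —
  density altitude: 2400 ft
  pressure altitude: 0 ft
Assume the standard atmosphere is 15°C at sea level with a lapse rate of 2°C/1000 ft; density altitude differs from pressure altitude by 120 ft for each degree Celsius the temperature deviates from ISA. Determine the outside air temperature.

Density altitude − pressure altitude = 2400 − 0 = +2400 ft.
At 120 ft/°C that is an ISA deviation of 2400/120 = +20°C.
ISA temperature at 0 ft = 15 − 2 × (0/1000) = 15°C.
OAT = ISA + deviation = 15 + (+20) = 35°C.

35°C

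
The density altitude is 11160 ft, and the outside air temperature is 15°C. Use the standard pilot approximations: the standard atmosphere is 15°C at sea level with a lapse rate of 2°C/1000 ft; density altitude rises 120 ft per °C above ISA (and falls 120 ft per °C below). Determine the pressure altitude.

DA = PA + 120 × (OAT − (15 − 2·PA/1000)) = PA + 120·OAT − 1800 + 0.24·PA = 1.24·PA + 120·OAT − 1800.
So 1.24·PA = 11160 − 120 × 15 + 1800 = 11160.
PA = 11160 / 1.24 = 9000 ft.

9000 ft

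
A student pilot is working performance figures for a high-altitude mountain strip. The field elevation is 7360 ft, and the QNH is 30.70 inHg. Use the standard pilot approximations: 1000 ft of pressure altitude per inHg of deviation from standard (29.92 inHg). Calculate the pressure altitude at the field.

6580 ft

Pressure correction = (29.92 − 30.70) × 1000 = -780 ft.
Pressure altitude = 7360 + (-780) = 6580 ft.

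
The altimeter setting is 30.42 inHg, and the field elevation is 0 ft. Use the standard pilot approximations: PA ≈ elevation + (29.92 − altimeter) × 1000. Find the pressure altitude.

-500 ft

Pressure correction = (29.92 − 30.42) × 1000 = -500 ft.
Pressure altitude = 0 + (-500) = -500 ft.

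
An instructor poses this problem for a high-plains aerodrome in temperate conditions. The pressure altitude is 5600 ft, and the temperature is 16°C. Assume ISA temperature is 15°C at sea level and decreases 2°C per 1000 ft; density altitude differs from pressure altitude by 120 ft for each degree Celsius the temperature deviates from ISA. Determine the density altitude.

7064 ft

ISA temperature at 5600 ft = 15 − 2 × (5600/1000) = 3.8°C.
ISA deviation = 16 − 3.8 = +12.2°C.
Density altitude = 5600 + 120 × (12.2) = 5600 + (+1464) = 7064 ft.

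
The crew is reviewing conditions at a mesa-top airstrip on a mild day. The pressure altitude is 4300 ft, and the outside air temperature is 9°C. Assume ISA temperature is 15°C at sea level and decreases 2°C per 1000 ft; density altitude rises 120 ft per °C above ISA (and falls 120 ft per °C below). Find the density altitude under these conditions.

ISA temperature at 4300 ft = 15 − 2 × (4300/1000) = 6.4°C.
ISA deviation = 9 − 6.4 = +2.6°C.
Density altitude = 4300 + 120 × (2.6) = 4300 + (+312) = 4612 ft.

4612 ft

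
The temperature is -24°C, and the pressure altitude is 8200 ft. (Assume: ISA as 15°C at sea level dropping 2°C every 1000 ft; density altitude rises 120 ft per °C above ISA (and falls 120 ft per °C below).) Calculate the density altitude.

5488 ft

ISA temperature at 8200 ft = 15 − 2 × (8200/1000) = -1.4°C.
ISA deviation = -24 − (-1.4) = -22.6°C.
Density altitude = 8200 + 120 × (-22.6) = 8200 + (-2712) = 5488 ft.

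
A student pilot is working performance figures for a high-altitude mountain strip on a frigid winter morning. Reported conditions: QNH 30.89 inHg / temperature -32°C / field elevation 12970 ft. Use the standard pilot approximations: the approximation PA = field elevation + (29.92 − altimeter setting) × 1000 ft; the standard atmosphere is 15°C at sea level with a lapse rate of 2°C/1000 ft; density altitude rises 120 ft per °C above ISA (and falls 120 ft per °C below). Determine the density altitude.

Pressure altitude = 12970 + (29.92 − 30.89) × 1000 = 12970 + (-970) = 12000 ft.
ISA temperature at 12000 ft = 15 − 2 × (12000/1000) = -9°C.
ISA deviation = -32 − (-9) = -23°C.
Density altitude = 12000 + 120 × (-23) = 9240 ft.

9240 ft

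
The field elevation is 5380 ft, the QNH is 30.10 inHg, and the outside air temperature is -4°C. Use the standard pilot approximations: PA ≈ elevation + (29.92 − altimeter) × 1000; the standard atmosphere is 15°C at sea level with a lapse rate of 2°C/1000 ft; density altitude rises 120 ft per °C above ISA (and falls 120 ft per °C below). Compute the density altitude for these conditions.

Pressure altitude = 5380 + (29.92 − 30.10) × 1000 = 5380 + (-180) = 5200 ft.
ISA temperature at 5200 ft = 15 − 2 × (5200/1000) = 4.6°C.
ISA deviation = -4 − 4.6 = -8.6°C.
Density altitude = 5200 + 120 × (-8.6) = 4168 ft.

4168 ft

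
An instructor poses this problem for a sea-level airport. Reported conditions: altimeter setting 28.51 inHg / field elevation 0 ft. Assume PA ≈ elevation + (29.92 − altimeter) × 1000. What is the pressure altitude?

1410 ft

Pressure correction = (29.92 − 28.51) × 1000 = +1410 ft.
Pressure altitude = 0 + (+1410) = 1410 ft.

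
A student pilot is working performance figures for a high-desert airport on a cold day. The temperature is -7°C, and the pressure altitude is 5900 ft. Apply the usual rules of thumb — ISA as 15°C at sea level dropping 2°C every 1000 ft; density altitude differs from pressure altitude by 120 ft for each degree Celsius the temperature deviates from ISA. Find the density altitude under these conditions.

4676 ft

ISA temperature at 5900 ft = 15 − 2 × (5900/1000) = 3.2°C.
ISA deviation = -7 − 3.2 = -10.2°C.
Density altitude = 5900 + 120 × (-10.2) = 5900 + (-1224) = 4676 ft.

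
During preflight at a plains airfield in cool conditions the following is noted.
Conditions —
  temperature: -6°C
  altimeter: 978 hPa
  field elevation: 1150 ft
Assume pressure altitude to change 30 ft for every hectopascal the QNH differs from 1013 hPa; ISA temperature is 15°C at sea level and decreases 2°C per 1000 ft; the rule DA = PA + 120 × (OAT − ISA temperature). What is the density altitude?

Pressure altitude = 1150 + (1013 − 978) × 30 = 1150 + (+1050) = 2200 ft.
ISA temperature at 2200 ft = 15 − 2 × (2200/1000) = 10.6°C.
ISA deviation = -6 − 10.6 = -16.6°C.
Density altitude = 2200 + 120 × (-16.6) = 208 ft.

208 ft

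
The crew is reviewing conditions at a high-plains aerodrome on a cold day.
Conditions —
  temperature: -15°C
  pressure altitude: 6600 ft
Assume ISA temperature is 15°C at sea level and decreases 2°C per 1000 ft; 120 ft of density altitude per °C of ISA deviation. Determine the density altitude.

4584 ft

ISA temperature at 6600 ft = 15 − 2 × (6600/1000) = 1.8°C.
ISA deviation = -15 − 1.8 = -16.8°C.
Density altitude = 6600 + 120 × (-16.8) = 6600 + (-2016) = 4584 ft.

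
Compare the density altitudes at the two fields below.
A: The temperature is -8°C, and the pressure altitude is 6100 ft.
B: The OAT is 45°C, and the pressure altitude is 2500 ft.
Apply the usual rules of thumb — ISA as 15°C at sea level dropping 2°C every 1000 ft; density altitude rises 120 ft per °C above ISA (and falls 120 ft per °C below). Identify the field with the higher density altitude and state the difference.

B by 1896 ft

A: ISA temp = 2.8°C, deviation -10.8°C, DA = 6100 + 120 × (-10.8) = 4804 ft.
B: ISA temp = 10°C, deviation +35°C, DA = 2500 + 120 × 35 = 6700 ft.
B is higher by 6700 − 4804 = 1896 ft.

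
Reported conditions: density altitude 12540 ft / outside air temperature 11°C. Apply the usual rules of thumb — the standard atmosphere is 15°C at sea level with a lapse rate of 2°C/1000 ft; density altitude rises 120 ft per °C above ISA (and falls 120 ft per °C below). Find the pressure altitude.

10500 ft

DA = PA + 120 × (OAT − (15 − 2·PA/1000)) = PA + 120·OAT − 1800 + 0.24·PA = 1.24·PA + 120·OAT − 1800.
So 1.24·PA = 12540 − 120 × 11 + 1800 = 13020.
PA = 13020 / 1.24 = 10500 ft.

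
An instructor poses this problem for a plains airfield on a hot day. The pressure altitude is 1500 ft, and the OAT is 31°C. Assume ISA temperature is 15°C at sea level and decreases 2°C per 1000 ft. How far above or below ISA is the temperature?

ISA+19°C

ISA temperature at 1500 ft = 15 − 2 × (1500/1000) = 12°C.
Deviation = OAT − ISA = 31 − 12 = +19°C.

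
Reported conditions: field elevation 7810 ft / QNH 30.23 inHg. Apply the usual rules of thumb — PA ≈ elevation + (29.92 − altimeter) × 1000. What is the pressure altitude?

Pressure correction = (29.92 − 30.23) × 1000 = -310 ft.
Pressure altitude = 7810 + (-310) = 7500 ft.

7500 ft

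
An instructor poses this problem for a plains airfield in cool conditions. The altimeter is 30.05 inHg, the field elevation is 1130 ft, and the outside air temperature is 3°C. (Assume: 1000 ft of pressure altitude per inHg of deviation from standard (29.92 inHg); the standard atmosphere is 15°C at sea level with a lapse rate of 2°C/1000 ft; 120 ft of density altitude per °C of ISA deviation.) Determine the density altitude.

Pressure altitude = 1130 + (29.92 − 30.05) × 1000 = 1130 + (-130) = 1000 ft.
ISA temperature at 1000 ft = 15 − 2 × (1000/1000) = 13°C.
ISA deviation = 3 − 13 = -10°C.
Density altitude = 1000 + 120 × (-10) = -200 ft.

-200 ft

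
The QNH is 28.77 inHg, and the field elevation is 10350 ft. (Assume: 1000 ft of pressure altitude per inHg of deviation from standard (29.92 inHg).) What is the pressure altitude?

11500 ft

Pressure correction = (29.92 − 28.77) × 1000 = +1150 ft.
Pressure altitude = 10350 + (+1150) = 11500 ft.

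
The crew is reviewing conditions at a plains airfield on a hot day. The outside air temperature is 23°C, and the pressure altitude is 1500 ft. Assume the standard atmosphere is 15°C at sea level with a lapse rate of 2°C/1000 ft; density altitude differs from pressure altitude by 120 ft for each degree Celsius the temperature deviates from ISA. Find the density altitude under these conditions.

2820 ft

ISA temperature at 1500 ft = 15 − 2 × (1500/1000) = 12°C.
ISA deviation = 23 − 12 = +11°C.
Density altitude = 1500 + 120 × (11) = 1500 + (+1320) = 2820 ft.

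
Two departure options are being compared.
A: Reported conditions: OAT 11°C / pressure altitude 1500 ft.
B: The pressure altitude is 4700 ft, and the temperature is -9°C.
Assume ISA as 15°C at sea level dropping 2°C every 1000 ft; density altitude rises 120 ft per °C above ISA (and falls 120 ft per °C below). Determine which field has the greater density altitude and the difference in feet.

B by 1568 ft

A: ISA temp = 12°C, deviation -1°C, DA = 1500 + 120 × (-1) = 1380 ft.
B: ISA temp = 5.6°C, deviation -14.6°C, DA = 4700 + 120 × (-14.6) = 2948 ft.
B is higher by 2948 − 1380 = 1568 ft.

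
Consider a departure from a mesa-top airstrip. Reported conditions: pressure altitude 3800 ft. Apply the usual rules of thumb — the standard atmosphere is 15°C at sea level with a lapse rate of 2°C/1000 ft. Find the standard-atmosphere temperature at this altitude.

7.4°C

ISA temperature = 15 − 2 × (3800/1000) = 15 − 7.6 = 7.4°C.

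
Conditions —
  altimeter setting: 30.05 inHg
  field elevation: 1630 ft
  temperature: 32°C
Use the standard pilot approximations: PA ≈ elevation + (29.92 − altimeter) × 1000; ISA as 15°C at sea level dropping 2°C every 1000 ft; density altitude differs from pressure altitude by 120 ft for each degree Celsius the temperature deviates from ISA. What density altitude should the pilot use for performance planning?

Pressure altitude = 1630 + (29.92 − 30.05) × 1000 = 1630 + (-130) = 1500 ft.
ISA temperature at 1500 ft = 15 − 2 × (1500/1000) = 12°C.
ISA deviation = 32 − 12 = +20°C.
Density altitude = 1500 + 120 × (20) = 3900 ft.

3900 ft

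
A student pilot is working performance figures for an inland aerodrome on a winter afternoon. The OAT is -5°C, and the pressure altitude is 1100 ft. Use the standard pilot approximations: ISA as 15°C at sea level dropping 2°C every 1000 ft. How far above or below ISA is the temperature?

ISA temperature at 1100 ft = 15 − 2 × (1100/1000) = 12.8°C.
Deviation = OAT − ISA = -5 − 12.8 = -17.8°C.

ISA-17.8°C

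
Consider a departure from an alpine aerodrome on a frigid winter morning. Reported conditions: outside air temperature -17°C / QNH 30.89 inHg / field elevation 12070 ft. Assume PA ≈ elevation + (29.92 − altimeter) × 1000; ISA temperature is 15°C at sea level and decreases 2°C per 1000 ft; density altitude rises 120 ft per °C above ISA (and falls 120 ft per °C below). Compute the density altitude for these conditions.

9924 ft

Pressure altitude = 12070 + (29.92 − 30.89) × 1000 = 12070 + (-970) = 11100 ft.
ISA temperature at 11100 ft = 15 − 2 × (11100/1000) = -7.2°C.
ISA deviation = -17 − (-7.2) = -9.8°C.
Density altitude = 11100 + 120 × (-9.8) = 9924 ft.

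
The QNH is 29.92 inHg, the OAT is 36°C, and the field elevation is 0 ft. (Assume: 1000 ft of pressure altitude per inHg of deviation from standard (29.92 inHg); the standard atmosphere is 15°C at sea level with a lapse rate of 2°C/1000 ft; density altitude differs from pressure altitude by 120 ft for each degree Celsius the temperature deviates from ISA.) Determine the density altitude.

Pressure altitude = 0 + (29.92 − 29.92) × 1000 = 0 + (0) = 0 ft.
ISA temperature at 0 ft = 15 − 2 × (0/1000) = 15°C.
ISA deviation = 36 − 15 = +21°C.
Density altitude = 0 + 120 × (21) = 2520 ft.

2520 ft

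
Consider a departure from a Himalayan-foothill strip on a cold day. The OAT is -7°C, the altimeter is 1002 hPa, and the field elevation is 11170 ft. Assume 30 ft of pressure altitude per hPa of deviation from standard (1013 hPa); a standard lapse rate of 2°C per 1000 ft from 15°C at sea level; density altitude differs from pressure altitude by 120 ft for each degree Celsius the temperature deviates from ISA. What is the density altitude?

11620 ft

Pressure altitude = 11170 + (1013 − 1002) × 30 = 11170 + (+330) = 11500 ft.
ISA temperature at 11500 ft = 15 − 2 × (11500/1000) = -8°C.
ISA deviation = -7 − (-8) = +1°C.
Density altitude = 11500 + 120 × (1) = 11620 ft.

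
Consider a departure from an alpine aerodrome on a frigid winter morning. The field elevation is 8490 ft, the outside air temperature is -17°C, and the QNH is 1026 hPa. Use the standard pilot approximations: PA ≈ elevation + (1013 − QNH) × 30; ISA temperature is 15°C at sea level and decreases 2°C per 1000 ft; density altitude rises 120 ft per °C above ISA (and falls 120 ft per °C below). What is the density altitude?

6204 ft

Pressure altitude = 8490 + (1013 − 1026) × 30 = 8490 + (-390) = 8100 ft.
ISA temperature at 8100 ft = 15 − 2 × (8100/1000) = -1.2°C.
ISA deviation = -17 − (-1.2) = -15.8°C.
Density altitude = 8100 + 120 × (-15.8) = 6204 ft.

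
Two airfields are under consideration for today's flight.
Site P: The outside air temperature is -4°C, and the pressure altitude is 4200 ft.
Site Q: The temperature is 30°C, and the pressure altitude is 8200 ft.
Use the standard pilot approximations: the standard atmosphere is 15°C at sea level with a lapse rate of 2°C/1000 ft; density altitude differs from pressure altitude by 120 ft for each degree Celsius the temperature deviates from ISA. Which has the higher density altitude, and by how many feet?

Site Q by 9040 ft

Site P: ISA temp = 6.6°C, deviation -10.6°C, DA = 4200 + 120 × (-10.6) = 2928 ft.
Site Q: ISA temp = -1.4°C, deviation +31.4°C, DA = 8200 + 120 × 31.4 = 11968 ft.
Site Q is higher by 11968 − 2928 = 9040 ft.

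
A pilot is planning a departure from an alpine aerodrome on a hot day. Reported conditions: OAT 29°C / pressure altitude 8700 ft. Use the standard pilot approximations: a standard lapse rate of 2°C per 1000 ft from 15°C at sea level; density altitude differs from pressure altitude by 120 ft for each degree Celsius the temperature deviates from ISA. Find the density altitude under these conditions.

ISA temperature at 8700 ft = 15 − 2 × (8700/1000) = -2.4°C.
ISA deviation = 29 − (-2.4) = +31.4°C.
Density altitude = 8700 + 120 × (31.4) = 8700 + (+3768) = 12468 ft.

12468 ft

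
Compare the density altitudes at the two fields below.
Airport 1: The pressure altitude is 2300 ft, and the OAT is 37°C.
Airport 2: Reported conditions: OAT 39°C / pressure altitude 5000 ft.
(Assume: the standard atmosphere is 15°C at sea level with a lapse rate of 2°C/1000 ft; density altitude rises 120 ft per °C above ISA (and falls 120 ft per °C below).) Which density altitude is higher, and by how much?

Airport 1: ISA temp = 10.4°C, deviation +26.6°C, DA = 2300 + 120 × 26.6 = 5492 ft.
Airport 2: ISA temp = 5°C, deviation +34°C, DA = 5000 + 120 × 34 = 9080 ft.
Airport 2 is higher by 9080 − 5492 = 3588 ft.

Airport 2 by 3588 ft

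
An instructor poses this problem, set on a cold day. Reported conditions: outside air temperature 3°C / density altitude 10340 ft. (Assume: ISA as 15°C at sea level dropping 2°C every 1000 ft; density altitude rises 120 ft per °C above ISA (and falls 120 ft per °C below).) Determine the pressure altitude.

DA = PA + 120 × (OAT − (15 − 2·PA/1000)) = PA + 120·OAT − 1800 + 0.24·PA = 1.24·PA + 120·OAT − 1800.
So 1.24·PA = 10340 − 120 × 3 + 1800 = 11780.
PA = 11780 / 1.24 = 9500 ft.

9500 ft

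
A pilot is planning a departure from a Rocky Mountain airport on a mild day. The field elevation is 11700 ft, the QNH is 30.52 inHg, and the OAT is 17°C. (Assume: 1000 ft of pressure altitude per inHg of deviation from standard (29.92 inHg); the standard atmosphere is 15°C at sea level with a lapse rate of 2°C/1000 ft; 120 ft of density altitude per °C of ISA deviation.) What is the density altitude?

14004 ft

Pressure altitude = 11700 + (29.92 − 30.52) × 1000 = 11700 + (-600) = 11100 ft.
ISA temperature at 11100 ft = 15 − 2 × (11100/1000) = -7.2°C.
ISA deviation = 17 − (-7.2) = +24.2°C.
Density altitude = 11100 + 120 × (24.2) = 14004 ft.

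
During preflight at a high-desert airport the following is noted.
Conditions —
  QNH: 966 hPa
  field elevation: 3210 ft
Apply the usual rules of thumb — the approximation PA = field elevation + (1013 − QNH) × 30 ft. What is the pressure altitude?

Pressure correction = (1013 − 966) × 30 = +1410 ft.
Pressure altitude = 3210 + (+1410) = 4620 ft.

4620 ft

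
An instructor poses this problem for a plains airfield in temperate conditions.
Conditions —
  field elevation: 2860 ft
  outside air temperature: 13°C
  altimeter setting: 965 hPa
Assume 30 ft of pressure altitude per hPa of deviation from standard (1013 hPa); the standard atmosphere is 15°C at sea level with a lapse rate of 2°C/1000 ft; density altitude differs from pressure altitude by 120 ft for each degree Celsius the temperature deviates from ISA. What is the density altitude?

Pressure altitude = 2860 + (1013 − 965) × 30 = 2860 + (+1440) = 4300 ft.
ISA temperature at 4300 ft = 15 − 2 × (4300/1000) = 6.4°C.
ISA deviation = 13 − 6.4 = +6.6°C.
Density altitude = 4300 + 120 × (6.6) = 5092 ft.

5092 ft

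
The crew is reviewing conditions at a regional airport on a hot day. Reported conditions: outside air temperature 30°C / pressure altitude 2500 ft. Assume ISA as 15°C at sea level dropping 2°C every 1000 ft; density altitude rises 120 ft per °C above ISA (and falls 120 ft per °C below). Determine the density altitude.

4900 ft

ISA temperature at 2500 ft = 15 − 2 × (2500/1000) = 10°C.
ISA deviation = 30 − 10 = +20°C.
Density altitude = 2500 + 120 × (20) = 2500 + (+2400) = 4900 ft.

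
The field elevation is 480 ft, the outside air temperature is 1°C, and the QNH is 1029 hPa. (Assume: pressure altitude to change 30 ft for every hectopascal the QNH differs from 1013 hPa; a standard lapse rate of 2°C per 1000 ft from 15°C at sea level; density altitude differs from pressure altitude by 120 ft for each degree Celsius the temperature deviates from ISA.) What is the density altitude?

Pressure altitude = 480 + (1013 − 1029) × 30 = 480 + (-480) = 0 ft.
ISA temperature at 0 ft = 15 − 2 × (0/1000) = 15°C.
ISA deviation = 1 − 15 = -14°C.
Density altitude = 0 + 120 × (-14) = -1680 ft.

-1680 ft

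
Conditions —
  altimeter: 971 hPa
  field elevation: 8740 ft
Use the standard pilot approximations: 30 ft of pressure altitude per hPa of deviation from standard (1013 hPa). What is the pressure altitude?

10000 ft

Pressure correction = (1013 − 971) × 30 = +1260 ft.
Pressure altitude = 8740 + (+1260) = 10000 ft.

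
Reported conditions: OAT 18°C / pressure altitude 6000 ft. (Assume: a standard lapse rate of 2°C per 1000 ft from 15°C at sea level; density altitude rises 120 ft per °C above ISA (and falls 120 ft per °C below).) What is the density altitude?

ISA temperature at 6000 ft = 15 − 2 × (6000/1000) = 3°C.
ISA deviation = 18 − 3 = +15°C.
Density altitude = 6000 + 120 × (15) = 6000 + (+1800) = 7800 ft.

7800 ft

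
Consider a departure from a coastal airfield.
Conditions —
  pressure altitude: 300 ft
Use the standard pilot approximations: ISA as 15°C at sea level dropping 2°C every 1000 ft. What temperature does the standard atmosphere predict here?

ISA temperature = 15 − 2 × (300/1000) = 15 − 0.6 = 14.4°C.

14.4°C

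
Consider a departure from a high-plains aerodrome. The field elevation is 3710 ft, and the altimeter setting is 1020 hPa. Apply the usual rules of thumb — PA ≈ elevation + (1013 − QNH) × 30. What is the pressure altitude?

3500 ft

Pressure correction = (1013 − 1020) × 30 = -210 ft.
Pressure altitude = 3710 + (-210) = 3500 ft.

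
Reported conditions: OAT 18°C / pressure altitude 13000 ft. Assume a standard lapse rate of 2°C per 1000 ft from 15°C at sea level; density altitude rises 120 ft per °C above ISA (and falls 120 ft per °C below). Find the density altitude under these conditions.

16480 ft

ISA temperature at 13000 ft = 15 − 2 × (13000/1000) = -11°C.
ISA deviation = 18 − (-11) = +29°C.
Density altitude = 13000 + 120 × (29) = 13000 + (+3480) = 16480 ft.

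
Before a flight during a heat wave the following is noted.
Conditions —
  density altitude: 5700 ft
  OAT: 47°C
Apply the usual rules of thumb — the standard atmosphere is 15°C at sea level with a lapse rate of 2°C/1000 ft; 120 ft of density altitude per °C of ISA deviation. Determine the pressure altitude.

1500 ft

DA = PA + 120 × (OAT − (15 − 2·PA/1000)) = PA + 120·OAT − 1800 + 0.24·PA = 1.24·PA + 120·OAT − 1800.
So 1.24·PA = 5700 − 120 × 47 + 1800 = 1860.
PA = 1860 / 1.24 = 1500 ft.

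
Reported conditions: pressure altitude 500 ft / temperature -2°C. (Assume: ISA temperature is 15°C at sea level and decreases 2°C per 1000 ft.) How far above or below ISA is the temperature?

ISA-16°C

ISA temperature at 500 ft = 15 − 2 × (500/1000) = 14°C.
Deviation = OAT − ISA = -2 − 14 = -16°C.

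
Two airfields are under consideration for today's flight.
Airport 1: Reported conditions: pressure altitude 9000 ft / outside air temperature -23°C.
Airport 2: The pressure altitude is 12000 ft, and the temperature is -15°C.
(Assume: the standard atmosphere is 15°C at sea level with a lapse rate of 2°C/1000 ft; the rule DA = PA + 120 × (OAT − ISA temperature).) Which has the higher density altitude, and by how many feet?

Airport 1: ISA temp = -3°C, deviation -20°C, DA = 9000 + 120 × (-20) = 6600 ft.
Airport 2: ISA temp = -9°C, deviation -6°C, DA = 12000 + 120 × (-6) = 11280 ft.
Airport 2 is higher by 11280 − 6600 = 4680 ft.

Airport 2 by 4680 ft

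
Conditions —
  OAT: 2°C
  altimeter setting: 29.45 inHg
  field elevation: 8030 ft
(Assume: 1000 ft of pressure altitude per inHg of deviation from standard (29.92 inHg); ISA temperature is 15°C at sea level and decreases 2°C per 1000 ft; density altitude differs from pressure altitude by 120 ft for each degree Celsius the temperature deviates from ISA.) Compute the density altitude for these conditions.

Pressure altitude = 8030 + (29.92 − 29.45) × 1000 = 8030 + (+470) = 8500 ft.
ISA temperature at 8500 ft = 15 − 2 × (8500/1000) = -2°C.
ISA deviation = 2 − (-2) = +4°C.
Density altitude = 8500 + 120 × (4) = 8980 ft.

8980 ft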